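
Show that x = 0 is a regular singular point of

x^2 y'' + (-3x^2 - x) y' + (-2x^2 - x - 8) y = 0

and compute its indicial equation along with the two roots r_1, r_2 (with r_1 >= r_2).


Divide by x^2 to reach normal form y'' + P_1(x) y' + P_2(x) y = 0 with P_1(x) = -3 - 1/x and P_2(x) = -2 - 1/x - 8/x^2.
x = 0 is a singular point because the y'-coefficient -3 - 1/x has a pole at x = 0 and the y-coefficient -2 - 1/x - 8/x^2 has a pole at x = 0.
It is a regular singular point because x P_1(x) = p(x) = -3x - 1 and x^2 P_2(x) = q(x) = -2x^2 - x - 8 are polynomials, hence analytic at x = 0.
p(0) = -1,  q(0) = -8.
Indicial equation: r(r-1) + p(0) r + q(0) = 0, i.e. r^2 + (p(0) - 1) r + q(0) = 0, i.e. r^2 - 2 r - 8 = 0.
Discriminant: (-2)^2 - 4(-8) = 36, so r = (2 ± 6)/2.
Solving: r_1 = 4, r_2 = -2.

indicial: r^2 - 2 r - 8 = 0; roots r_1 = 4, r_2 = -2


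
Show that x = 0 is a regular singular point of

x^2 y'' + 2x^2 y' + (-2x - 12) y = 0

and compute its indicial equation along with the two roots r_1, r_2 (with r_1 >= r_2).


Divide by x^2 to reach normal form y'' + P_1(x) y' + P_2(x) y = 0 with P_1(x) = 2 and P_2(x) = -2/x - 12/x^2.
x = 0 is a singular point because the y-coefficient -2/x - 12/x^2 has a pole at x = 0.
It is a regular singular point because x P_1(x) = p(x) = 2x and x^2 P_2(x) = q(x) = -2x - 12 are polynomials, hence analytic at x = 0.
p(0) = 0,  q(0) = -12.
Indicial equation: r(r-1) + p(0) r + q(0) = 0, i.e. r^2 + (p(0) - 1) r + q(0) = 0, i.e. r^2 - 1 r - 12 = 0.
Discriminant: (-1)^2 - 4(-12) = 49, so r = (1 ± 7)/2.
Solving: r_1 = 4, r_2 = -3.

indicial: r^2 - 1 r - 12 = 0; roots r_1 = 4, r_2 = -3


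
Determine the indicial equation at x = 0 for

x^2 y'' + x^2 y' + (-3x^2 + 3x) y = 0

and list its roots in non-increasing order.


Divide by x^2 to reach normal form y'' + P_1(x) y' + P_2(x) y = 0 with P_1(x) = 1 and P_2(x) = -3 + 3/x.
x = 0 is a singular point because the y-coefficient -3 + 3/x has a pole at x = 0.
It is a regular singular point because x P_1(x) = p(x) = x and x^2 P_2(x) = q(x) = -3x^2 + 3x are polynomials, hence analytic at x = 0.
p(0) = 0,  q(0) = 0.
Indicial equation: r(r-1) + p(0) r + q(0) = 0, i.e. r^2 + (p(0) - 1) r + q(0) = 0, i.e. r^2 - 1 r = 0.
Discriminant: (-1)^2 - 4(0) = 1, so r = (1 ± 1)/2.
Solving: r_1 = 1, r_2 = 0.

indicial: r^2 - 1 r = 0; roots r_1 = 1, r_2 = 0


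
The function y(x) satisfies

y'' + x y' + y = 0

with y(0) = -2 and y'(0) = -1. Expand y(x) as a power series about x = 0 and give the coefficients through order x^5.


Ansatz: y(x) = sum_{n>=0} a_n x^n, so y'(x) = sum_{n>=1} n a_n x^(n-1) and y''(x) = sum_{n>=2} n(n-1) a_n x^(n-2).
Substitute into P(x) y'' + Q(x) y' + R(x) y = 0 with P(x) = 1, Q(x) = x, R(x) = 1, and match powers of x.
Initial conditions: a_0 = -2, a_1 = -1.
Setting the coefficient of each power of x to zero and solving order by order (substituting the coefficients already found):
  x^0: 2 a_2 + a_0 = 0  ->  2 a_2 = -a_0 = 2  ->  a_2 = 1
  x^1: 6 a_3 + 2 a_1 = 0  ->  6 a_3 = -2 a_1 = 2  ->  a_3 = 1/3
  x^2: 12 a_4 + 3 a_2 = 0  ->  12 a_4 = -3 a_2 = -3  ->  a_4 = -1/4
  x^3: 20 a_5 + 4 a_3 = 0  ->  20 a_5 = -4 a_3 = -4/3  ->  a_5 = -1/15
Truncated series: y(x) = -2 - x + x^2 + (1/3) x^3 - (1/4) x^4 - (1/15) x^5 + O(x^6).

a_0 = -2; a_1 = -1; a_2 = 1; a_3 = 1/3; a_4 = -1/4; a_5 = -1/15


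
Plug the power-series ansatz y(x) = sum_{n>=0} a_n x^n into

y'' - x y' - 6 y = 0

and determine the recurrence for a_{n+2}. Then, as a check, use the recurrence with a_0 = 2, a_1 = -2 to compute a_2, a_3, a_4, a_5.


Substitute y = sum_n a_n x^n.
y''(x) has coefficient (n+2)(n+1) a_{n+2} at x^n;
-x y'(x) has coefficient -n a_n at x^n (shift);
-6 y(x) has coefficient -6 a_n at x^n.
Matching x^n: (n+2)(n+1) a_{n+2} + (-n - 6) a_n = 0.
Thus a_{n+2} = (n + 6) / ((n+1)(n+2)) * a_n.

Check with a_0 = 2, a_1 = -2 (apply the recurrence for n = 0, 1, 2, 3): a_0 = 2, a_1 = -2, a_2 = 6, a_3 = -7/3, a_4 = 4, a_5 = -21/20.

a_(n+2) = (n + 6) / ((n+1)(n+2)) * a_n; check: a_0 = 2, a_1 = -2, a_2 = 6, a_3 = -7/3, a_4 = 4, a_5 = -21/20


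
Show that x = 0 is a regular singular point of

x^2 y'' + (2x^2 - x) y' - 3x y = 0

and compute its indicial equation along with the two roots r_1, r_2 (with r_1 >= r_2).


Divide by x^2 to reach normal form y'' + P_1(x) y' + P_2(x) y = 0 with P_1(x) = 2 - 1/x and P_2(x) = -3/x.
x = 0 is a singular point because the y'-coefficient 2 - 1/x has a pole at x = 0 and the y-coefficient -3/x has a pole at x = 0.
It is a regular singular point because x P_1(x) = p(x) = 2x - 1 and x^2 P_2(x) = q(x) = -3x are polynomials, hence analytic at x = 0.
p(0) = -1,  q(0) = 0.
Indicial equation: r(r-1) + p(0) r + q(0) = 0, i.e. r^2 + (p(0) - 1) r + q(0) = 0, i.e. r^2 - 2 r = 0.
Discriminant: (-2)^2 - 4(0) = 4, so r = (2 ± 2)/2.
Solving: r_1 = 2, r_2 = 0.

indicial: r^2 - 2 r = 0; roots r_1 = 2, r_2 = 0


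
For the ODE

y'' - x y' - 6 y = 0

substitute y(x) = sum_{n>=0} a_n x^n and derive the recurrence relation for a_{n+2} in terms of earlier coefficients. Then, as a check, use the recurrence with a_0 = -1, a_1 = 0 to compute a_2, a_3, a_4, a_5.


Substitute y = sum_n a_n x^n.
y''(x) has coefficient (n+2)(n+1) a_{n+2} at x^n;
-x y'(x) has coefficient -n a_n at x^n (shift);
-6 y(x) has coefficient -6 a_n at x^n.
Matching x^n: (n+2)(n+1) a_{n+2} + (-n - 6) a_n = 0.
Thus a_{n+2} = (n + 6) / ((n+1)(n+2)) * a_n.

Check with a_0 = -1, a_1 = 0 (apply the recurrence for n = 0, 1, 2, 3): a_0 = -1, a_1 = 0, a_2 = -3, a_3 = 0, a_4 = -2, a_5 = 0.

a_(n+2) = (n + 6) / ((n+1)(n+2)) * a_n; check: a_0 = -1, a_1 = 0, a_2 = -3, a_3 = 0, a_4 = -2, a_5 = 0


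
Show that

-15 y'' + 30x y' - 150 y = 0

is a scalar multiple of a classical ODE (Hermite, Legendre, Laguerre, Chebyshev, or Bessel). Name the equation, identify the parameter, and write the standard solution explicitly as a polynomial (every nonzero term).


All three coefficients share the factor -15; dividing through by -15 gives  y'' - 2x y' + 10 y = 0.
This matches the Hermite equation y'' - 2x y' + 2n y = 0 with 2n = 10, so n = 5; the polynomial solution is H_5(x).
With y = sum_k a_k x^k, matching x^k gives (k+2)(k+1) a_{k+2} = 2(k - n) a_k = 2(k - 5) a_k. The right side vanishes at k = 5, so the series with the parity of 5 terminates at degree 5.
Standard normalization: leading coefficient of H_n is 2^n, so a_5 = 2^5 = 32. Work downward with a_k = (k+1)(k+2) a_{k+2} / (2(k - n)):
  a_3 = (4)(5)(32) / (2(3 - 5)) = 640/(-4) = -160
  a_1 = (2)(3)(-160) / (2(1 - 5)) = -960/(-8) = 120
Hence H_5(x) = 32 x^5 - 160 x^3 + 120 x.

H_5(x); series = 32 x^5 - 160 x^3 + 120 x


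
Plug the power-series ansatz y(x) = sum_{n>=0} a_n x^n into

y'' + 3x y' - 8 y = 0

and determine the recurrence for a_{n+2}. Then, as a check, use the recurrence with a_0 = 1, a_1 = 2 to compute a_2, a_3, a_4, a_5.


Substitute y = sum_n a_n x^n.
y''(x) has coefficient (n+2)(n+1) a_{n+2} at x^n;
3 x y'(x) has coefficient 3 n a_n at x^n (shift);
-8 y(x) has coefficient -8 a_n at x^n.
Matching x^n: (n+2)(n+1) a_{n+2} + (3n - 8) a_n = 0.
Thus a_{n+2} = (-3n + 8) / ((n+1)(n+2)) * a_n.

Check with a_0 = 1, a_1 = 2 (apply the recurrence for n = 0, 1, 2, 3): a_0 = 1, a_1 = 2, a_2 = 4, a_3 = 5/3, a_4 = 2/3, a_5 = -1/12.

a_(n+2) = (-3n + 8) / ((n+1)(n+2)) * a_n; check: a_0 = 1, a_1 = 2, a_2 = 4, a_3 = 5/3, a_4 = 2/3, a_5 = -1/12


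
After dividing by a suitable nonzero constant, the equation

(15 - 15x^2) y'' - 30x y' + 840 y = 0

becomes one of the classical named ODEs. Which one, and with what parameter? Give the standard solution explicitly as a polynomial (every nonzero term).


All three coefficients share the factor 15; dividing through by 15 gives  (1 - x^2) y'' - 2x y' + 56 y = 0.
This matches the Legendre equation (1 - x^2) y'' - 2x y' + n(n+1) y = 0 (note the -2x y' term) with n(n+1) = 56, so n = 7; the polynomial solution is P_7(x).
With y = sum_k a_k x^k, matching x^k gives (k+2)(k+1) a_{k+2} = [k(k+1) - n(n+1)] a_k = (k - 7)(k + 8) a_k. The right side vanishes at k = 7, so the series with the parity of 7 terminates at degree 7.
Standard normalization (P_n(1) = 1): leading coefficient (2n)!/(2^n (n!)^2) = 87178291200/(128*25401600) = 429/16, so a_7 = 429/16. Work downward with a_k = (k+1)(k+2) a_{k+2} / ((k - 7)(k + 8)):
  a_5 = (6)(7)(429/16) / ((5 - 7)(5 + 8)) = (9009/8)/(-26) = -693/16
  a_3 = (4)(5)(-693/16) / ((3 - 7)(3 + 8)) = (-3465/4)/(-44) = 315/16
  a_1 = (2)(3)(315/16) / ((1 - 7)(1 + 8)) = (945/8)/(-54) = -35/16
Hence P_7(x) = 429 x^7/16 - 693 x^5/16 + 315 x^3/16 - 35 x/16.

P_7(x); series = 429 x^7/16 - 693 x^5/16 + 315 x^3/16 - 35 x/16


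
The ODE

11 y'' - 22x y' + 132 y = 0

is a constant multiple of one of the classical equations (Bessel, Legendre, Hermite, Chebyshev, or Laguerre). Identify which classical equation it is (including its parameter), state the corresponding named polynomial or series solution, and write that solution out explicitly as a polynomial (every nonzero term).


All three coefficients share the factor 11; dividing through by 11 gives  y'' - 2x y' + 12 y = 0.
This matches the Hermite equation y'' - 2x y' + 2n y = 0 with 2n = 12, so n = 6; the polynomial solution is H_6(x).
With y = sum_k a_k x^k, matching x^k gives (k+2)(k+1) a_{k+2} = 2(k - n) a_k = 2(k - 6) a_k. The right side vanishes at k = 6, so the series with the parity of 6 terminates at degree 6.
Standard normalization: leading coefficient of H_n is 2^n, so a_6 = 2^6 = 64. Work downward with a_k = (k+1)(k+2) a_{k+2} / (2(k - n)):
  a_4 = (5)(6)(64) / (2(4 - 6)) = 1920/(-4) = -480
  a_2 = (3)(4)(-480) / (2(2 - 6)) = -5760/(-8) = 720
  a_0 = (1)(2)(720) / (2(0 - 6)) = 1440/(-12) = -120
Hence H_6(x) = 64 x^6 - 480 x^4 + 720 x^2 - 120.

H_6(x); series = 64 x^6 - 480 x^4 + 720 x^2 - 120


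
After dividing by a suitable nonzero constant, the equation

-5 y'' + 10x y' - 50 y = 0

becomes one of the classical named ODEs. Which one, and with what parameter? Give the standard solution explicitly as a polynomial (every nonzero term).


All three coefficients share the factor -5; dividing through by -5 gives  y'' - 2x y' + 10 y = 0.
This matches the Hermite equation y'' - 2x y' + 2n y = 0 with 2n = 10, so n = 5; the polynomial solution is H_5(x).
With y = sum_k a_k x^k, matching x^k gives (k+2)(k+1) a_{k+2} = 2(k - n) a_k = 2(k - 5) a_k. The right side vanishes at k = 5, so the series with the parity of 5 terminates at degree 5.
Standard normalization: leading coefficient of H_n is 2^n, so a_5 = 2^5 = 32. Work downward with a_k = (k+1)(k+2) a_{k+2} / (2(k - n)):
  a_3 = (4)(5)(32) / (2(3 - 5)) = 640/(-4) = -160
  a_1 = (2)(3)(-160) / (2(1 - 5)) = -960/(-8) = 120
Hence H_5(x) = 32 x^5 - 160 x^3 + 120 x.

H_5(x); series = 32 x^5 - 160 x^3 + 120 x


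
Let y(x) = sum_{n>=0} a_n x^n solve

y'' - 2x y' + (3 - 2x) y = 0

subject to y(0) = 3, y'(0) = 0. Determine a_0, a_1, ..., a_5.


Ansatz: y(x) = sum_{n>=0} a_n x^n, so y'(x) = sum_{n>=1} n a_n x^(n-1) and y''(x) = sum_{n>=2} n(n-1) a_n x^(n-2).
Substitute into P(x) y'' + Q(x) y' + R(x) y = 0 with P(x) = 1, Q(x) = -2x, R(x) = 3 - 2x, and match powers of x.
Initial conditions: a_0 = 3, a_1 = 0.
Setting the coefficient of each power of x to zero and solving order by order (substituting the coefficients already found):
  x^0: 2 a_2 + 3 a_0 = 0  ->  2 a_2 = -3 a_0 = -9  ->  a_2 = -9/2
  x^1: 6 a_3 + a_1 - 2 a_0 = 0  ->  6 a_3 = -a_1 + 2 a_0 = 6  ->  a_3 = 1
  x^2: 12 a_4 - a_2 - 2 a_1 = 0  ->  12 a_4 = a_2 + 2 a_1 = -9/2  ->  a_4 = -3/8
  x^3: 20 a_5 - 3 a_3 - 2 a_2 = 0  ->  20 a_5 = 3 a_3 + 2 a_2 = -6  ->  a_5 = -3/10
Truncated series: y(x) = 3 - (9/2) x^2 + x^3 - (3/8) x^4 - (3/10) x^5 + O(x^6).

a_0 = 3; a_1 = 0; a_2 = -9/2; a_3 = 1; a_4 = -3/8; a_5 = -3/10


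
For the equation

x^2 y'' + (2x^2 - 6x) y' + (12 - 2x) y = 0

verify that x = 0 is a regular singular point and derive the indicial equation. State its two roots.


Divide by x^2 to reach normal form y'' + P_1(x) y' + P_2(x) y = 0 with P_1(x) = 2 - 6/x and P_2(x) = -2/x + 12/x^2.
x = 0 is a singular point because the y'-coefficient 2 - 6/x has a pole at x = 0 and the y-coefficient -2/x + 12/x^2 has a pole at x = 0.
It is a regular singular point because x P_1(x) = p(x) = 2x - 6 and x^2 P_2(x) = q(x) = 12 - 2x are polynomials, hence analytic at x = 0.
p(0) = -6,  q(0) = 12.
Indicial equation: r(r-1) + p(0) r + q(0) = 0, i.e. r^2 + (p(0) - 1) r + q(0) = 0, i.e. r^2 - 7 r + 12 = 0.
Discriminant: (-7)^2 - 4(12) = 1, so r = (7 ± 1)/2.
Solving: r_1 = 4, r_2 = 3.

indicial: r^2 - 7 r + 12 = 0; roots r_1 = 4, r_2 = 3


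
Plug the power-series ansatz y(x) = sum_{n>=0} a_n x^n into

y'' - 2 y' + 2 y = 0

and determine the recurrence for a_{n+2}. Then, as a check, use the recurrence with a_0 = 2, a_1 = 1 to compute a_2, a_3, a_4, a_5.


Substitute y = sum_n a_n x^n.
y''(x) has coefficient (n+2)(n+1) a_{n+2} at x^n;
-2 y'(x) has coefficient -2 (n+1) a_{n+1} at x^n;
2 y(x) has coefficient 2 a_n at x^n.
Matching x^n: (n+2)(n+1) a_{n+2} - 2 (n+1) a_{n+1} + 2 a_n = 0.
Thus a_{n+2} = [2 (n+1) a_{n+1} - 2 a_n] / ((n+1)(n+2)).

Check with a_0 = 2, a_1 = 1 (apply the recurrence for n = 0, 1, 2, 3): a_0 = 2, a_1 = 1, a_2 = -1, a_3 = -1, a_4 = -1/3, a_5 = -1/30.

a_(n+2) = [2 (n+1) a_(n+1) - 2 a_n] / ((n+1)(n+2)); check: a_0 = 2, a_1 = 1, a_2 = -1, a_3 = -1, a_4 = -1/3, a_5 = -1/30


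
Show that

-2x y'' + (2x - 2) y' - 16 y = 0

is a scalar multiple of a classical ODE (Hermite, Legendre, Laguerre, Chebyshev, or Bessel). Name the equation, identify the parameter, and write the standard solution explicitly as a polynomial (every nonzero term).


All three coefficients share the factor -2; dividing through by -2 gives  x y'' + (1 - x) y' + 8 y = 0.
This matches the Laguerre equation x y'' + (1 - x) y' + n y = 0 with n = 8; the polynomial solution is L_8(x).
With y = sum_k a_k x^k, matching x^k gives (k+1)k a_{k+1} + (k+1) a_{k+1} - k a_k + n a_k = 0, i.e. (k+1)^2 a_{k+1} = (k - n) a_k = (k - 8) a_k. The right side vanishes at k = 8, so the series terminates at degree 8.
Standard normalization L_n(0) = 1 gives a_0 = 1. Work upward with a_{k+1} = (k - 8) a_k / (k+1)^2:
  a_1 = (0 - 8)(1) / 1^2 = -8/1 = -8
  a_2 = (1 - 8)(-8) / 2^2 = 56/4 = 14
  a_3 = (2 - 8)(14) / 3^2 = -84/9 = -28/3
  a_4 = (3 - 8)(-28/3) / 4^2 = (140/3)/16 = 35/12
  a_5 = (4 - 8)(35/12) / 5^2 = (-35/3)/25 = -7/15
  a_6 = (5 - 8)(-7/15) / 6^2 = (7/5)/36 = 7/180
  a_7 = (6 - 8)(7/180) / 7^2 = (-7/90)/49 = -1/630
  a_8 = (7 - 8)(-1/630) / 8^2 = (1/630)/64 = 1/40320
Hence L_8(x) = x^8/40320 - x^7/630 + 7 x^6/180 - 7 x^5/15 + 35 x^4/12 - 28 x^3/3 + 14 x^2 - 8 x + 1.

L_8(x); series = x^8/40320 - x^7/630 + 7 x^6/180 - 7 x^5/15 + 35 x^4/12 - 28 x^3/3 + 14 x^2 - 8 x + 1


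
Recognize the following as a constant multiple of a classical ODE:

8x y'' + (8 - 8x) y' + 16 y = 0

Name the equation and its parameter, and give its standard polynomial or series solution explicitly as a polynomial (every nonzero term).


All three coefficients share the factor 8; dividing through by 8 gives  x y'' + (1 - x) y' + 2 y = 0.
This matches the Laguerre equation x y'' + (1 - x) y' + n y = 0 with n = 2; the polynomial solution is L_2(x).
With y = sum_k a_k x^k, matching x^k gives (k+1)k a_{k+1} + (k+1) a_{k+1} - k a_k + n a_k = 0, i.e. (k+1)^2 a_{k+1} = (k - n) a_k = (k - 2) a_k. The right side vanishes at k = 2, so the series terminates at degree 2.
Standard normalization L_n(0) = 1 gives a_0 = 1. Work upward with a_{k+1} = (k - 2) a_k / (k+1)^2:
  a_1 = (0 - 2)(1) / 1^2 = -2/1 = -2
  a_2 = (1 - 2)(-2) / 2^2 = 2/4 = 1/2
Hence L_2(x) = x^2/2 - 2 x + 1.

L_2(x); series = x^2/2 - 2 x + 1


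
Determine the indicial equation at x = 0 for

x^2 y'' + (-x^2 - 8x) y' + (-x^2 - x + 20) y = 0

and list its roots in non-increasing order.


Divide by x^2 to reach normal form y'' + P_1(x) y' + P_2(x) y = 0 with P_1(x) = -1 - 8/x and P_2(x) = -1 - 1/x + 20/x^2.
x = 0 is a singular point because the y'-coefficient -1 - 8/x has a pole at x = 0 and the y-coefficient -1 - 1/x + 20/x^2 has a pole at x = 0.
It is a regular singular point because x P_1(x) = p(x) = -x - 8 and x^2 P_2(x) = q(x) = -x^2 - x + 20 are polynomials, hence analytic at x = 0.
p(0) = -8,  q(0) = 20.
Indicial equation: r(r-1) + p(0) r + q(0) = 0, i.e. r^2 + (p(0) - 1) r + q(0) = 0, i.e. r^2 - 9 r + 20 = 0.
Discriminant: (-9)^2 - 4(20) = 1, so r = (9 ± 1)/2.
Solving: r_1 = 5, r_2 = 4.

indicial: r^2 - 9 r + 20 = 0; roots r_1 = 5, r_2 = 4


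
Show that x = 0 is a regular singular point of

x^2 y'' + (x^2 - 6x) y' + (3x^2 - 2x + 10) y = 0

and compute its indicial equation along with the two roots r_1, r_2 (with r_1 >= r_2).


Divide by x^2 to reach normal form y'' + P_1(x) y' + P_2(x) y = 0 with P_1(x) = 1 - 6/x and P_2(x) = 3 - 2/x + 10/x^2.
x = 0 is a singular point because the y'-coefficient 1 - 6/x has a pole at x = 0 and the y-coefficient 3 - 2/x + 10/x^2 has a pole at x = 0.
It is a regular singular point because x P_1(x) = p(x) = x - 6 and x^2 P_2(x) = q(x) = 3x^2 - 2x + 10 are polynomials, hence analytic at x = 0.
p(0) = -6,  q(0) = 10.
Indicial equation: r(r-1) + p(0) r + q(0) = 0, i.e. r^2 + (p(0) - 1) r + q(0) = 0, i.e. r^2 - 7 r + 10 = 0.
Discriminant: (-7)^2 - 4(10) = 9, so r = (7 ± 3)/2.
Solving: r_1 = 5, r_2 = 2.

indicial: r^2 - 7 r + 10 = 0; roots r_1 = 5, r_2 = 2


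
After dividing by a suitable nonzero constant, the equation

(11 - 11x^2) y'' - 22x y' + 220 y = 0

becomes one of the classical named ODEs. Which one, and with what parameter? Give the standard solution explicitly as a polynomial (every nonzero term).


All three coefficients share the factor 11; dividing through by 11 gives  (1 - x^2) y'' - 2x y' + 20 y = 0.
This matches the Legendre equation (1 - x^2) y'' - 2x y' + n(n+1) y = 0 (note the -2x y' term) with n(n+1) = 20, so n = 4; the polynomial solution is P_4(x).
With y = sum_k a_k x^k, matching x^k gives (k+2)(k+1) a_{k+2} = [k(k+1) - n(n+1)] a_k = (k - 4)(k + 5) a_k. The right side vanishes at k = 4, so the series with the parity of 4 terminates at degree 4.
Standard normalization (P_n(1) = 1): leading coefficient (2n)!/(2^n (n!)^2) = 40320/(16*576) = 35/8, so a_4 = 35/8. Work downward with a_k = (k+1)(k+2) a_{k+2} / ((k - 4)(k + 5)):
  a_2 = (3)(4)(35/8) / ((2 - 4)(2 + 5)) = (105/2)/(-14) = -15/4
  a_0 = (1)(2)(-15/4) / ((0 - 4)(0 + 5)) = (-15/2)/(-20) = 3/8
Hence P_4(x) = 35 x^4/8 - 15 x^2/4 + 3/8.

P_4(x); series = 35 x^4/8 - 15 x^2/4 + 3/8


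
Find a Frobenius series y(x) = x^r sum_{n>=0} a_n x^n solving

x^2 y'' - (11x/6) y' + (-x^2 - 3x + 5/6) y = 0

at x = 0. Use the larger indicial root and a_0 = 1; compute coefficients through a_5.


Write in Frobenius form y'' + (p(x)/x) y' + (q(x)/x^2) y = 0:
  p(x) = -11/6,  q(x) = -x^2 - 3x + 5/6.
Indicial equation: r(r-1) + (-11/6) r + (5/6) = 0 -> roots r_1 = 5/2, r_2 = 1/3.
Take r = r_1 = 5/2. Let y(x) = x^r sum_{n>=0} a_n x^n with a_0 = 1.
Substitute y = x^r sum a_n x^n and match x^{r+n}. The recurrence is
  D(n) a_n - 3 a_{n-1} - 1 a_{n-2} = 0,  where D(n) = (r+n)(r+n-1) + (-11/6)(r+n) + (5/6).
  a_n = [3 a_{n-1} + 1 a_{n-2}] / D(n).
Since the indicial polynomial factors as (r - r_1)(r - r_2), D(n) = (r_1 + n - r_1)(r_1 + n - r_2) = n(n + 13/6).
Evaluating step by step (a_0 = 1):
  n = 1: D(1) = 1(1 + 13/6) = 19/6; numerator = 3(1) = 3; a_1 = (3)/(19/6) = 18/19
  n = 2: D(2) = 2(2 + 13/6) = 25/3; numerator = 3(18/19) + 1(1) = 73/19; a_2 = (73/19)/(25/3) = 219/475
  n = 3: D(3) = 3(3 + 13/6) = 31/2; numerator = 3(219/475) + 1(18/19) = 1107/475; a_3 = (1107/475)/(31/2) = 2214/14725
  n = 4: D(4) = 4(4 + 13/6) = 74/3; numerator = 3(2214/14725) + 1(219/475) = 13431/14725; a_4 = (13431/14725)/(74/3) = 1089/29450
  n = 5: D(5) = 5(5 + 13/6) = 215/6; numerator = 3(1089/29450) + 1(2214/14725) = 81/310; a_5 = (81/310)/(215/6) = 243/33325

r = 5/2; a_0 = 1; a_1 = 18/19; a_2 = 219/475; a_3 = 2214/14725; a_4 = 1089/29450; a_5 = 243/33325


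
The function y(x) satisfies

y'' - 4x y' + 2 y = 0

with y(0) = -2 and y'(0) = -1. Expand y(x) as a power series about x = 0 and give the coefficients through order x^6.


Ansatz: y(x) = sum_{n>=0} a_n x^n, so y'(x) = sum_{n>=1} n a_n x^(n-1) and y''(x) = sum_{n>=2} n(n-1) a_n x^(n-2).
Substitute into P(x) y'' + Q(x) y' + R(x) y = 0 with P(x) = 1, Q(x) = -4x, R(x) = 2, and match powers of x.
Initial conditions: a_0 = -2, a_1 = -1.
Setting the coefficient of each power of x to zero and solving order by order (substituting the coefficients already found):
  x^0: 2 a_2 + 2 a_0 = 0  ->  2 a_2 = -2 a_0 = 4  ->  a_2 = 2
  x^1: 6 a_3 - 2 a_1 = 0  ->  6 a_3 = 2 a_1 = -2  ->  a_3 = -1/3
  x^2: 12 a_4 - 6 a_2 = 0  ->  12 a_4 = 6 a_2 = 12  ->  a_4 = 1
  x^3: 20 a_5 - 10 a_3 = 0  ->  20 a_5 = 10 a_3 = -10/3  ->  a_5 = -1/6
  x^4: 30 a_6 - 14 a_4 = 0  ->  30 a_6 = 14 a_4 = 14  ->  a_6 = 7/15
Truncated series: y(x) = -2 - x + 2 x^2 - (1/3) x^3 + x^4 - (1/6) x^5 + (7/15) x^6 + O(x^7).

a_0 = -2; a_1 = -1; a_2 = 2; a_3 = -1/3; a_4 = 1; a_5 = -1/6; a_6 = 7/15


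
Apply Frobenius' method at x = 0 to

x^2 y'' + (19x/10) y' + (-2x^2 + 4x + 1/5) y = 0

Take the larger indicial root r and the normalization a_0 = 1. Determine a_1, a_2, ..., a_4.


Write in Frobenius form y'' + (p(x)/x) y' + (q(x)/x^2) y = 0:
  p(x) = 19/10,  q(x) = -2x^2 + 4x + 1/5.
Indicial equation: r(r-1) + (19/10) r + (1/5) = 0 -> roots r_1 = -2/5, r_2 = -1/2.
Take r = r_1 = -2/5. Let y(x) = x^r sum_{n>=0} a_n x^n with a_0 = 1.
Substitute y = x^r sum a_n x^n and match x^{r+n}. The recurrence is
  D(n) a_n + 4 a_{n-1} - 2 a_{n-2} = 0,  where D(n) = (r+n)(r+n-1) + (19/10)(r+n) + (1/5).
  a_n = [-4 a_{n-1} + 2 a_{n-2}] / D(n).
Since the indicial polynomial factors as (r - r_1)(r - r_2), D(n) = (r_1 + n - r_1)(r_1 + n - r_2) = n(n + 1/10).
Evaluating step by step (a_0 = 1):
  n = 1: D(1) = 1(1 + 1/10) = 11/10; numerator = -4(1) = -4; a_1 = (-4)/(11/10) = -40/11
  n = 2: D(2) = 2(2 + 1/10) = 21/5; numerator = -4(-40/11) + 2(1) = 182/11; a_2 = (182/11)/(21/5) = 130/33
  n = 3: D(3) = 3(3 + 1/10) = 93/10; numerator = -4(130/33) + 2(-40/11) = -760/33; a_3 = (-760/33)/(93/10) = -7600/3069
  n = 4: D(4) = 4(4 + 1/10) = 82/5; numerator = -4(-7600/3069) + 2(130/33) = 54580/3069; a_4 = (54580/3069)/(82/5) = 136450/125829

r = -2/5; a_0 = 1; a_1 = -40/11; a_2 = 130/33; a_3 = -7600/3069; a_4 = 136450/125829


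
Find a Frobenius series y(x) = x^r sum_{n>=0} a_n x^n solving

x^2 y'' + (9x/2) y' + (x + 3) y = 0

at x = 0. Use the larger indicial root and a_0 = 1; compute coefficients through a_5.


Write in Frobenius form y'' + (p(x)/x) y' + (q(x)/x^2) y = 0:
  p(x) = 9/2,  q(x) = x + 3.
Indicial equation: r(r-1) + (9/2) r + (3) = 0 -> roots r_1 = -3/2, r_2 = -2.
Take r = r_1 = -3/2. Let y(x) = x^r sum_{n>=0} a_n x^n with a_0 = 1.
Substitute y = x^r sum a_n x^n and match x^{r+n}. The recurrence is
  D(n) a_n + 1 a_{n-1} = 0,  where D(n) = (r+n)(r+n-1) + (9/2)(r+n) + (3).
  a_n = -1 / D(n) * a_{n-1}.
Since the indicial polynomial factors as (r - r_1)(r - r_2), D(n) = (r_1 + n - r_1)(r_1 + n - r_2) = n(n + 1/2).
Evaluating step by step (a_0 = 1):
  n = 1: D(1) = 1(1 + 1/2) = 3/2; numerator = -1(1) = -1; a_1 = (-1)/(3/2) = -2/3
  n = 2: D(2) = 2(2 + 1/2) = 5; numerator = -1(-2/3) = 2/3; a_2 = (2/3)/(5) = 2/15
  n = 3: D(3) = 3(3 + 1/2) = 21/2; numerator = -1(2/15) = -2/15; a_3 = (-2/15)/(21/2) = -4/315
  n = 4: D(4) = 4(4 + 1/2) = 18; numerator = -1(-4/315) = 4/315; a_4 = (4/315)/(18) = 2/2835
  n = 5: D(5) = 5(5 + 1/2) = 55/2; numerator = -1(2/2835) = -2/2835; a_5 = (-2/2835)/(55/2) = -4/155925

r = -3/2; a_0 = 1; a_1 = -2/3; a_2 = 2/15; a_3 = -4/315; a_4 = 2/2835; a_5 = -4/155925


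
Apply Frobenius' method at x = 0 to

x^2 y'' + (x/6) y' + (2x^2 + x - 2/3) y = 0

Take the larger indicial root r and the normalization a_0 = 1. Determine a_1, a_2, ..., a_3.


Write in Frobenius form y'' + (p(x)/x) y' + (q(x)/x^2) y = 0:
  p(x) = 1/6,  q(x) = 2x^2 + x - 2/3.
Indicial equation: r(r-1) + (1/6) r + (-2/3) = 0 -> roots r_1 = 4/3, r_2 = -1/2.
Take r = r_1 = 4/3. Let y(x) = x^r sum_{n>=0} a_n x^n with a_0 = 1.
Substitute y = x^r sum a_n x^n and match x^{r+n}. The recurrence is
  D(n) a_n + 1 a_{n-1} + 2 a_{n-2} = 0,  where D(n) = (r+n)(r+n-1) + (1/6)(r+n) + (-2/3).
  a_n = [-1 a_{n-1} - 2 a_{n-2}] / D(n).
Since the indicial polynomial factors as (r - r_1)(r - r_2), D(n) = (r_1 + n - r_1)(r_1 + n - r_2) = n(n + 11/6).
Evaluating step by step (a_0 = 1):
  n = 1: D(1) = 1(1 + 11/6) = 17/6; numerator = -1(1) = -1; a_1 = (-1)/(17/6) = -6/17
  n = 2: D(2) = 2(2 + 11/6) = 23/3; numerator = -1(-6/17) - 2(1) = -28/17; a_2 = (-28/17)/(23/3) = -84/391
  n = 3: D(3) = 3(3 + 11/6) = 29/2; numerator = -1(-84/391) - 2(-6/17) = 360/391; a_3 = (360/391)/(29/2) = 720/11339

r = 4/3; a_0 = 1; a_1 = -6/17; a_2 = -84/391; a_3 = 720/11339


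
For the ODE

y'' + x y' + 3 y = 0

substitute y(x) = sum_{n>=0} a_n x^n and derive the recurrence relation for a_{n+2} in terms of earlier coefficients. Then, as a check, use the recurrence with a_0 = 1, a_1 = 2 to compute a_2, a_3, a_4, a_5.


Substitute y = sum_n a_n x^n.
y''(x) has coefficient (n+2)(n+1) a_{n+2} at x^n;
x y'(x) has coefficient n a_n at x^n (shift);
3 y(x) has coefficient 3 a_n at x^n.
Matching x^n: (n+2)(n+1) a_{n+2} + (n + 3) a_n = 0.
Thus a_{n+2} = (-n - 3) / ((n+1)(n+2)) * a_n.

Check with a_0 = 1, a_1 = 2 (apply the recurrence for n = 0, 1, 2, 3): a_0 = 1, a_1 = 2, a_2 = -3/2, a_3 = -4/3, a_4 = 5/8, a_5 = 2/5.

a_(n+2) = (-n - 3) / ((n+1)(n+2)) * a_n; check: a_0 = 1, a_1 = 2, a_2 = -3/2, a_3 = -4/3, a_4 = 5/8, a_5 = 2/5


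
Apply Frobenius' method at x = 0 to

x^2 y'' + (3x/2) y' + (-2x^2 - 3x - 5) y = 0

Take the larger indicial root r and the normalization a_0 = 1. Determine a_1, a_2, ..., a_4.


Write in Frobenius form y'' + (p(x)/x) y' + (q(x)/x^2) y = 0:
  p(x) = 3/2,  q(x) = -2x^2 - 3x - 5.
Indicial equation: r(r-1) + (3/2) r + (-5) = 0 -> roots r_1 = 2, r_2 = -5/2.
Take r = r_1 = 2. Let y(x) = x^r sum_{n>=0} a_n x^n with a_0 = 1.
Substitute y = x^r sum a_n x^n and match x^{r+n}. The recurrence is
  D(n) a_n - 3 a_{n-1} - 2 a_{n-2} = 0,  where D(n) = (r+n)(r+n-1) + (3/2)(r+n) + (-5).
  a_n = [3 a_{n-1} + 2 a_{n-2}] / D(n).
Since the indicial polynomial factors as (r - r_1)(r - r_2), D(n) = (r_1 + n - r_1)(r_1 + n - r_2) = n(n + 9/2).
Evaluating step by step (a_0 = 1):
  n = 1: D(1) = 1(1 + 9/2) = 11/2; numerator = 3(1) = 3; a_1 = (3)/(11/2) = 6/11
  n = 2: D(2) = 2(2 + 9/2) = 13; numerator = 3(6/11) + 2(1) = 40/11; a_2 = (40/11)/(13) = 40/143
  n = 3: D(3) = 3(3 + 9/2) = 45/2; numerator = 3(40/143) + 2(6/11) = 276/143; a_3 = (276/143)/(45/2) = 184/2145
  n = 4: D(4) = 4(4 + 9/2) = 34; numerator = 3(184/2145) + 2(40/143) = 584/715; a_4 = (584/715)/(34) = 292/12155

r = 2; a_0 = 1; a_1 = 6/11; a_2 = 40/143; a_3 = 184/2145; a_4 = 292/12155


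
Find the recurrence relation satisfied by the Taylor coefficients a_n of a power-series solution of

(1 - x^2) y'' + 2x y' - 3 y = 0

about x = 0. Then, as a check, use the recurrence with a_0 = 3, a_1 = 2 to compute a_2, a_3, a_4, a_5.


Substitute y = sum_n a_n x^n.
(1 - 1 x^2) y'' contributes (n+2)(n+1) a_{n+2} - n(n-1) a_n at x^n.
2 x y'(x) contributes 2 n a_n at x^n.
-3 y(x) contributes -3 a_n at x^n.
Matching x^n: (n+2)(n+1) a_{n+2} + (-n(n-1) + 2 n - 3) a_n = 0.
Thus a_{n+2} = (n(n-1) - 2 n + 3) / ((n+1)(n+2)) * a_n.

Check with a_0 = 3, a_1 = 2 (apply the recurrence for n = 0, 1, 2, 3): a_0 = 3, a_1 = 2, a_2 = 9/2, a_3 = 1/3, a_4 = 3/8, a_5 = 1/20.

a_(n+2) = (n(n-1) - 2 n + 3) / ((n+1)(n+2)) * a_n; check: a_0 = 3, a_1 = 2, a_2 = 9/2, a_3 = 1/3, a_4 = 3/8, a_5 = 1/20


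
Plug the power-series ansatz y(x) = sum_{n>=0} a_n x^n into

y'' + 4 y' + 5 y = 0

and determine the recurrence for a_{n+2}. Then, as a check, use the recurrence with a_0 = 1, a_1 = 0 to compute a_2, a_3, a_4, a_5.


Substitute y = sum_n a_n x^n.
y''(x) has coefficient (n+2)(n+1) a_{n+2} at x^n;
4 y'(x) has coefficient 4 (n+1) a_{n+1} at x^n;
5 y(x) has coefficient 5 a_n at x^n.
Matching x^n: (n+2)(n+1) a_{n+2} + 4 (n+1) a_{n+1} + 5 a_n = 0.
Thus a_{n+2} = [-4 (n+1) a_{n+1} - 5 a_n] / ((n+1)(n+2)).

Check with a_0 = 1, a_1 = 0 (apply the recurrence for n = 0, 1, 2, 3): a_0 = 1, a_1 = 0, a_2 = -5/2, a_3 = 10/3, a_4 = -55/24, a_5 = 1.

a_(n+2) = [-4 (n+1) a_(n+1) - 5 a_n] / ((n+1)(n+2)); check: a_0 = 1, a_1 = 0, a_2 = -5/2, a_3 = 10/3, a_4 = -55/24, a_5 = 1


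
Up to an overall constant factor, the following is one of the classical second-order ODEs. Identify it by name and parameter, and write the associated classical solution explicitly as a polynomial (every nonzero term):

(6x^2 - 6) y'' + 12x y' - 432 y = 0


All three coefficients share the factor -6; dividing through by -6 gives  (1 - x^2) y'' - 2x y' + 72 y = 0.
This matches the Legendre equation (1 - x^2) y'' - 2x y' + n(n+1) y = 0 (note the -2x y' term) with n(n+1) = 72, so n = 8; the polynomial solution is P_8(x).
With y = sum_k a_k x^k, matching x^k gives (k+2)(k+1) a_{k+2} = [k(k+1) - n(n+1)] a_k = (k - 8)(k + 9) a_k. The right side vanishes at k = 8, so the series with the parity of 8 terminates at degree 8.
Standard normalization (P_n(1) = 1): leading coefficient (2n)!/(2^n (n!)^2) = 20922789888000/(256*1625702400) = 6435/128, so a_8 = 6435/128. Work downward with a_k = (k+1)(k+2) a_{k+2} / ((k - 8)(k + 9)):
  a_6 = (7)(8)(6435/128) / ((6 - 8)(6 + 9)) = (45045/16)/(-30) = -3003/32
  a_4 = (5)(6)(-3003/32) / ((4 - 8)(4 + 9)) = (-45045/16)/(-52) = 3465/64
  a_2 = (3)(4)(3465/64) / ((2 - 8)(2 + 9)) = (10395/16)/(-66) = -315/32
  a_0 = (1)(2)(-315/32) / ((0 - 8)(0 + 9)) = (-315/16)/(-72) = 35/128
Hence P_8(x) = 6435 x^8/128 - 3003 x^6/32 + 3465 x^4/64 - 315 x^2/32 + 35/128.

P_8(x); series = 6435 x^8/128 - 3003 x^6/32 + 3465 x^4/64 - 315 x^2/32 + 35/128


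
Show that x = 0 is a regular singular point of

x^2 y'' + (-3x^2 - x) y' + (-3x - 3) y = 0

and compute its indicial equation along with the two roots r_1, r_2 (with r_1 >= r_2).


Divide by x^2 to reach normal form y'' + P_1(x) y' + P_2(x) y = 0 with P_1(x) = -3 - 1/x and P_2(x) = -3/x - 3/x^2.
x = 0 is a singular point because the y'-coefficient -3 - 1/x has a pole at x = 0 and the y-coefficient -3/x - 3/x^2 has a pole at x = 0.
It is a regular singular point because x P_1(x) = p(x) = -3x - 1 and x^2 P_2(x) = q(x) = -3x - 3 are polynomials, hence analytic at x = 0.
p(0) = -1,  q(0) = -3.
Indicial equation: r(r-1) + p(0) r + q(0) = 0, i.e. r^2 + (p(0) - 1) r + q(0) = 0, i.e. r^2 - 2 r - 3 = 0.
Discriminant: (-2)^2 - 4(-3) = 16, so r = (2 ± 4)/2.
Solving: r_1 = 3, r_2 = -1.

indicial: r^2 - 2 r - 3 = 0; roots r_1 = 3, r_2 = -1


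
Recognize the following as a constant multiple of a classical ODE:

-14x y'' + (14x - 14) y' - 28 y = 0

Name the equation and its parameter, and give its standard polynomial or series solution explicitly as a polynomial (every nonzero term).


All three coefficients share the factor -14; dividing through by -14 gives  x y'' + (1 - x) y' + 2 y = 0.
This matches the Laguerre equation x y'' + (1 - x) y' + n y = 0 with n = 2; the polynomial solution is L_2(x).
With y = sum_k a_k x^k, matching x^k gives (k+1)k a_{k+1} + (k+1) a_{k+1} - k a_k + n a_k = 0, i.e. (k+1)^2 a_{k+1} = (k - n) a_k = (k - 2) a_k. The right side vanishes at k = 2, so the series terminates at degree 2.
Standard normalization L_n(0) = 1 gives a_0 = 1. Work upward with a_{k+1} = (k - 2) a_k / (k+1)^2:
  a_1 = (0 - 2)(1) / 1^2 = -2/1 = -2
  a_2 = (1 - 2)(-2) / 2^2 = 2/4 = 1/2
Hence L_2(x) = x^2/2 - 2 x + 1.

L_2(x); series = x^2/2 - 2 x + 1


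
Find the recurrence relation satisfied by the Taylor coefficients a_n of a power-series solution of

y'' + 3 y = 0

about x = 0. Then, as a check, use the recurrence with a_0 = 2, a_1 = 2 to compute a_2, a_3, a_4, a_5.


Substitute y = sum_n a_n x^n into y'' + (const) y = 0.
y''(x) = sum_{n>=0} (n+2)(n+1) a_{n+2} x^n.
The ODE becomes sum_n [(n+2)(n+1) a_{n+2} + 3 a_n] x^n = 0.
Setting each coefficient to zero gives the recurrence:
  (n+2)(n+1) a_{n+2} + 3 a_n = 0,
  a_{n+2} = -3 / ((n+1)(n+2)) a_n.

Check with a_0 = 2, a_1 = 2 (apply the recurrence for n = 0, 1, 2, 3): a_0 = 2, a_1 = 2, a_2 = -3, a_3 = -1, a_4 = 3/4, a_5 = 3/20.

a_{n+2} = -3/((n+1)(n+2)) * a_n; check: a_0 = 2, a_1 = 2, a_2 = -3, a_3 = -1, a_4 = 3/4, a_5 = 3/20


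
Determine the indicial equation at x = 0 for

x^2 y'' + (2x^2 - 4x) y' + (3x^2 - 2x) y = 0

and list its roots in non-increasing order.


Divide by x^2 to reach normal form y'' + P_1(x) y' + P_2(x) y = 0 with P_1(x) = 2 - 4/x and P_2(x) = 3 - 2/x.
x = 0 is a singular point because the y'-coefficient 2 - 4/x has a pole at x = 0 and the y-coefficient 3 - 2/x has a pole at x = 0.
It is a regular singular point because x P_1(x) = p(x) = 2x - 4 and x^2 P_2(x) = q(x) = 3x^2 - 2x are polynomials, hence analytic at x = 0.
p(0) = -4,  q(0) = 0.
Indicial equation: r(r-1) + p(0) r + q(0) = 0, i.e. r^2 + (p(0) - 1) r + q(0) = 0, i.e. r^2 - 5 r = 0.
Discriminant: (-5)^2 - 4(0) = 25, so r = (5 ± 5)/2.
Solving: r_1 = 5, r_2 = 0.

indicial: r^2 - 5 r = 0; roots r_1 = 5, r_2 = 0


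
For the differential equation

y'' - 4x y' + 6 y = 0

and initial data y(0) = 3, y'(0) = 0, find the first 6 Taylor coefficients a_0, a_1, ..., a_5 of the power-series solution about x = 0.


Ansatz: y(x) = sum_{n>=0} a_n x^n, so y'(x) = sum_{n>=1} n a_n x^(n-1) and y''(x) = sum_{n>=2} n(n-1) a_n x^(n-2).
Substitute into P(x) y'' + Q(x) y' + R(x) y = 0 with P(x) = 1, Q(x) = -4x, R(x) = 6, and match powers of x.
Initial conditions: a_0 = 3, a_1 = 0.
Setting the coefficient of each power of x to zero and solving order by order (substituting the coefficients already found):
  x^0: 2 a_2 + 6 a_0 = 0  ->  2 a_2 = -6 a_0 = -18  ->  a_2 = -9
  x^1: 6 a_3 + 2 a_1 = 0  ->  6 a_3 = -2 a_1 = 0  ->  a_3 = 0
  x^2: 12 a_4 - 2 a_2 = 0  ->  12 a_4 = 2 a_2 = -18  ->  a_4 = -3/2
  x^3: 20 a_5 - 6 a_3 = 0  ->  20 a_5 = 6 a_3 = 0  ->  a_5 = 0
Truncated series: y(x) = 3 - 9 x^2 - (3/2) x^4 + O(x^6).

a_0 = 3; a_1 = 0; a_2 = -9; a_3 = 0; a_4 = -3/2; a_5 = 0


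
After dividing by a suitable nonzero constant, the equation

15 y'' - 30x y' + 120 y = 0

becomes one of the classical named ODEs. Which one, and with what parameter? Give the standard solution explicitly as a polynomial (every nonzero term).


All three coefficients share the factor 15; dividing through by 15 gives  y'' - 2x y' + 8 y = 0.
This matches the Hermite equation y'' - 2x y' + 2n y = 0 with 2n = 8, so n = 4; the polynomial solution is H_4(x).
With y = sum_k a_k x^k, matching x^k gives (k+2)(k+1) a_{k+2} = 2(k - n) a_k = 2(k - 4) a_k. The right side vanishes at k = 4, so the series with the parity of 4 terminates at degree 4.
Standard normalization: leading coefficient of H_n is 2^n, so a_4 = 2^4 = 16. Work downward with a_k = (k+1)(k+2) a_{k+2} / (2(k - n)):
  a_2 = (3)(4)(16) / (2(2 - 4)) = 192/(-4) = -48
  a_0 = (1)(2)(-48) / (2(0 - 4)) = -96/(-8) = 12
Hence H_4(x) = 16 x^4 - 48 x^2 + 12.

H_4(x); series = 16 x^4 - 48 x^2 + 12


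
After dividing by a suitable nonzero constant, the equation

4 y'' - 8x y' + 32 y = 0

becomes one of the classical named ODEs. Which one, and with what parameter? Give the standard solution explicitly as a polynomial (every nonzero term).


All three coefficients share the factor 4; dividing through by 4 gives  y'' - 2x y' + 8 y = 0.
This matches the Hermite equation y'' - 2x y' + 2n y = 0 with 2n = 8, so n = 4; the polynomial solution is H_4(x).
With y = sum_k a_k x^k, matching x^k gives (k+2)(k+1) a_{k+2} = 2(k - n) a_k = 2(k - 4) a_k. The right side vanishes at k = 4, so the series with the parity of 4 terminates at degree 4.
Standard normalization: leading coefficient of H_n is 2^n, so a_4 = 2^4 = 16. Work downward with a_k = (k+1)(k+2) a_{k+2} / (2(k - n)):
  a_2 = (3)(4)(16) / (2(2 - 4)) = 192/(-4) = -48
  a_0 = (1)(2)(-48) / (2(0 - 4)) = -96/(-8) = 12
Hence H_4(x) = 16 x^4 - 48 x^2 + 12.

H_4(x); series = 16 x^4 - 48 x^2 + 12


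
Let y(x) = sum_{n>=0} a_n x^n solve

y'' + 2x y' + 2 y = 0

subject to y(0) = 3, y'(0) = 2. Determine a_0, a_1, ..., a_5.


Ansatz: y(x) = sum_{n>=0} a_n x^n, so y'(x) = sum_{n>=1} n a_n x^(n-1) and y''(x) = sum_{n>=2} n(n-1) a_n x^(n-2).
Substitute into P(x) y'' + Q(x) y' + R(x) y = 0 with P(x) = 1, Q(x) = 2x, R(x) = 2, and match powers of x.
Initial conditions: a_0 = 3, a_1 = 2.
Setting the coefficient of each power of x to zero and solving order by order (substituting the coefficients already found):
  x^0: 2 a_2 + 2 a_0 = 0  ->  2 a_2 = -2 a_0 = -6  ->  a_2 = -3
  x^1: 6 a_3 + 4 a_1 = 0  ->  6 a_3 = -4 a_1 = -8  ->  a_3 = -4/3
  x^2: 12 a_4 + 6 a_2 = 0  ->  12 a_4 = -6 a_2 = 18  ->  a_4 = 3/2
  x^3: 20 a_5 + 8 a_3 = 0  ->  20 a_5 = -8 a_3 = 32/3  ->  a_5 = 8/15
Truncated series: y(x) = 3 + 2 x - 3 x^2 - (4/3) x^3 + (3/2) x^4 + (8/15) x^5 + O(x^6).

a_0 = 3; a_1 = 2; a_2 = -3; a_3 = -4/3; a_4 = 3/2; a_5 = 8/15


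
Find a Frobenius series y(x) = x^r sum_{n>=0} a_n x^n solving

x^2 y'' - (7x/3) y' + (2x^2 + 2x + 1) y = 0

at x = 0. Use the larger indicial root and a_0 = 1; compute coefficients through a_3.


Write in Frobenius form y'' + (p(x)/x) y' + (q(x)/x^2) y = 0:
  p(x) = -7/3,  q(x) = 2x^2 + 2x + 1.
Indicial equation: r(r-1) + (-7/3) r + (1) = 0 -> roots r_1 = 3, r_2 = 1/3.
Take r = r_1 = 3. Let y(x) = x^r sum_{n>=0} a_n x^n with a_0 = 1.
Substitute y = x^r sum a_n x^n and match x^{r+n}. The recurrence is
  D(n) a_n + 2 a_{n-1} + 2 a_{n-2} = 0,  where D(n) = (r+n)(r+n-1) + (-7/3)(r+n) + (1).
  a_n = [-2 a_{n-1} - 2 a_{n-2}] / D(n).
Since the indicial polynomial factors as (r - r_1)(r - r_2), D(n) = (r_1 + n - r_1)(r_1 + n - r_2) = n(n + 8/3).
Evaluating step by step (a_0 = 1):
  n = 1: D(1) = 1(1 + 8/3) = 11/3; numerator = -2(1) = -2; a_1 = (-2)/(11/3) = -6/11
  n = 2: D(2) = 2(2 + 8/3) = 28/3; numerator = -2(-6/11) - 2(1) = -10/11; a_2 = (-10/11)/(28/3) = -15/154
  n = 3: D(3) = 3(3 + 8/3) = 17; numerator = -2(-15/154) - 2(-6/11) = 9/7; a_3 = (9/7)/(17) = 9/119

r = 3; a_0 = 1; a_1 = -6/11; a_2 = -15/154; a_3 = 9/119


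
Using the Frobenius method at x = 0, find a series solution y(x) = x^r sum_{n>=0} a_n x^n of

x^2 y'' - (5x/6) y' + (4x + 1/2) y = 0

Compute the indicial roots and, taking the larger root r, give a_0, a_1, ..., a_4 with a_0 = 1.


Write in Frobenius form y'' + (p(x)/x) y' + (q(x)/x^2) y = 0:
  p(x) = -5/6,  q(x) = 4x + 1/2.
Indicial equation: r(r-1) + (-5/6) r + (1/2) = 0 -> roots r_1 = 3/2, r_2 = 1/3.
Take r = r_1 = 3/2. Let y(x) = x^r sum_{n>=0} a_n x^n with a_0 = 1.
Substitute y = x^r sum a_n x^n and match x^{r+n}. The recurrence is
  D(n) a_n + 4 a_{n-1} = 0,  where D(n) = (r+n)(r+n-1) + (-5/6)(r+n) + (1/2).
  a_n = -4 / D(n) * a_{n-1}.
Since the indicial polynomial factors as (r - r_1)(r - r_2), D(n) = (r_1 + n - r_1)(r_1 + n - r_2) = n(n + 7/6).
Evaluating step by step (a_0 = 1):
  n = 1: D(1) = 1(1 + 7/6) = 13/6; numerator = -4(1) = -4; a_1 = (-4)/(13/6) = -24/13
  n = 2: D(2) = 2(2 + 7/6) = 19/3; numerator = -4(-24/13) = 96/13; a_2 = (96/13)/(19/3) = 288/247
  n = 3: D(3) = 3(3 + 7/6) = 25/2; numerator = -4(288/247) = -1152/247; a_3 = (-1152/247)/(25/2) = -2304/6175
  n = 4: D(4) = 4(4 + 7/6) = 62/3; numerator = -4(-2304/6175) = 9216/6175; a_4 = (9216/6175)/(62/3) = 13824/191425

r = 3/2; a_0 = 1; a_1 = -24/13; a_2 = 288/247; a_3 = -2304/6175; a_4 = 13824/191425


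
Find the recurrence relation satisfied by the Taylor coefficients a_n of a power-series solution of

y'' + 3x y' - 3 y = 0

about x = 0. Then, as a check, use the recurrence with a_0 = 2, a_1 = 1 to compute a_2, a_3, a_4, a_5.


Substitute y = sum_n a_n x^n.
y''(x) has coefficient (n+2)(n+1) a_{n+2} at x^n;
3 x y'(x) has coefficient 3 n a_n at x^n (shift);
-3 y(x) has coefficient -3 a_n at x^n.
Matching x^n: (n+2)(n+1) a_{n+2} + (3n - 3) a_n = 0.
Thus a_{n+2} = (-3n + 3) / ((n+1)(n+2)) * a_n.

Check with a_0 = 2, a_1 = 1 (apply the recurrence for n = 0, 1, 2, 3): a_0 = 2, a_1 = 1, a_2 = 3, a_3 = 0, a_4 = -3/4, a_5 = 0.

a_(n+2) = (-3n + 3) / ((n+1)(n+2)) * a_n; check: a_0 = 2, a_1 = 1, a_2 = 3, a_3 = 0, a_4 = -3/4, a_5 = 0


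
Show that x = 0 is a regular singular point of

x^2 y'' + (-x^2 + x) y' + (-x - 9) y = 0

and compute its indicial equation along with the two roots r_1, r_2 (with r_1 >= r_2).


Divide by x^2 to reach normal form y'' + P_1(x) y' + P_2(x) y = 0 with P_1(x) = -1 + 1/x and P_2(x) = -1/x - 9/x^2.
x = 0 is a singular point because the y'-coefficient -1 + 1/x has a pole at x = 0 and the y-coefficient -1/x - 9/x^2 has a pole at x = 0.
It is a regular singular point because x P_1(x) = p(x) = 1 - x and x^2 P_2(x) = q(x) = -x - 9 are polynomials, hence analytic at x = 0.
p(0) = 1,  q(0) = -9.
Indicial equation: r(r-1) + p(0) r + q(0) = 0, i.e. r^2 + (p(0) - 1) r + q(0) = 0, i.e. r^2 - 9 = 0.
Discriminant: (0)^2 - 4(-9) = 36, so r = (0 ± 6)/2.
Solving: r_1 = 3, r_2 = -3.

indicial: r^2 - 9 = 0; roots r_1 = 3, r_2 = -3
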